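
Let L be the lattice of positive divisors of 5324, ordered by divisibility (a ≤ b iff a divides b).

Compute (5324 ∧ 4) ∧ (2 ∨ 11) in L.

2

5324 ∧ 4 = 4
2 ∨ 11 = 22
4 ∧ 22 = 2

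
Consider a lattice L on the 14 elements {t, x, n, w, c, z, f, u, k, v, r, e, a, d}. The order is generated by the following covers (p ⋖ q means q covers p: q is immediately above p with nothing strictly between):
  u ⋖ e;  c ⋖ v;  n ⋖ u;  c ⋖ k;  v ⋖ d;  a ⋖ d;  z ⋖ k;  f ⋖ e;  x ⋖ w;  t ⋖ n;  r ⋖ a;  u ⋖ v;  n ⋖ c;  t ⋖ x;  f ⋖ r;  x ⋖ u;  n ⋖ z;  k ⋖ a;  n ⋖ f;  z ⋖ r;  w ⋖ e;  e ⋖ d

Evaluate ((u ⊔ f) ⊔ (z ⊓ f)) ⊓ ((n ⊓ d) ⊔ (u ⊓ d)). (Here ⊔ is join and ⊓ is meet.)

u ∨ f = e
z ∧ f = n
e ∨ n = e
n ∧ d = n
u ∧ d = u
n ∨ u = u
e ∧ u = u

u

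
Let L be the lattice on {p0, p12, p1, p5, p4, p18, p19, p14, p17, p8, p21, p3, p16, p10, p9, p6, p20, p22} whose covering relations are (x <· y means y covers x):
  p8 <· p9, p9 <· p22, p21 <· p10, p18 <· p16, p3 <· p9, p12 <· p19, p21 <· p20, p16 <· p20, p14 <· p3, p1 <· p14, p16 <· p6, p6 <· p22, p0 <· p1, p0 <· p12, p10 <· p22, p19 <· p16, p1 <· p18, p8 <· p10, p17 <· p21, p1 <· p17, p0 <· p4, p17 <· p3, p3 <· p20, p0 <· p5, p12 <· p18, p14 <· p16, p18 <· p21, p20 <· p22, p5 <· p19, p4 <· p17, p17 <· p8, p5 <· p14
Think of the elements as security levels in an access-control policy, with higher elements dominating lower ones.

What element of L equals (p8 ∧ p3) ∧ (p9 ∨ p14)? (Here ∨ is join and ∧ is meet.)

p8 ∧ p3 = p17
p9 ∨ p14 = p9
p17 ∧ p9 = p17

p17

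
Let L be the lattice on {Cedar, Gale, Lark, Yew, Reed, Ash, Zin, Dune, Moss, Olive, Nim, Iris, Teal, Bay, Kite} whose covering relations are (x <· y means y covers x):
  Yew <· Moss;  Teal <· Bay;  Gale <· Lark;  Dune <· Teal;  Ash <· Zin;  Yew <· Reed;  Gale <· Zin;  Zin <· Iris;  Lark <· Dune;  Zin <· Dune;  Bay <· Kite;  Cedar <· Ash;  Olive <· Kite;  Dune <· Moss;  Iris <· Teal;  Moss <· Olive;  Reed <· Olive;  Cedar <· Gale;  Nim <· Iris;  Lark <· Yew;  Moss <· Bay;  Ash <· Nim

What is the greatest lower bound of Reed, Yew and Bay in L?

Yew

Common lower bounds of {Reed, Yew, Bay}: Cedar, Gale, Lark, Yew.
The greatest among these is Yew.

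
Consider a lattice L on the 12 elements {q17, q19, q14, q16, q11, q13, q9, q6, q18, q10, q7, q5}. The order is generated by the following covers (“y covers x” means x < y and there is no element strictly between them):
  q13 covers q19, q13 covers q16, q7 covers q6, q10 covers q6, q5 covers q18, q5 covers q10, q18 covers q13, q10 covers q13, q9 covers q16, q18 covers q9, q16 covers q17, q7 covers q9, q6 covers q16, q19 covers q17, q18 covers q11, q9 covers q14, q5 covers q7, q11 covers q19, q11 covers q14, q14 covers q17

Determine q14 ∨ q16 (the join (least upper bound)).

Common upper bounds of {q14, q16}: q18, q5, q7, q9.
The least among these is q9.

q9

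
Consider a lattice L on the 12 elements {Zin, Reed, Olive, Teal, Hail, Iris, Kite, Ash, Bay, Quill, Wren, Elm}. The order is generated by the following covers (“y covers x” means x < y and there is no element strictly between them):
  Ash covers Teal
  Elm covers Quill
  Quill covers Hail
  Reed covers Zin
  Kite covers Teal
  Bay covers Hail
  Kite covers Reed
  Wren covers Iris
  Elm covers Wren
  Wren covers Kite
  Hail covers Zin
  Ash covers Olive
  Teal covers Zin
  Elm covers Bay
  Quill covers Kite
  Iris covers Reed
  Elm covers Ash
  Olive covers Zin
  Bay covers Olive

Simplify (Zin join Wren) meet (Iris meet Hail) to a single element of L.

Zin ∨ Wren = Wren
Iris ∧ Hail = Zin
Wren ∧ Zin = Zin

Zin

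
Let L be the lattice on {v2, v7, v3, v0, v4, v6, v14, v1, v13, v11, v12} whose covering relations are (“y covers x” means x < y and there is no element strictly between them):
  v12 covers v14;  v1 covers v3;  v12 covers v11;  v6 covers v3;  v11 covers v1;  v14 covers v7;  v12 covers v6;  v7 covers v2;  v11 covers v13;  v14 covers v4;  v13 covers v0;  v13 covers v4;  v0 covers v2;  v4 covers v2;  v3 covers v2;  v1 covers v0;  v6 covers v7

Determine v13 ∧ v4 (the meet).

v4

Common lower bounds of {v13, v4}: v2, v4.
The greatest among these is v4.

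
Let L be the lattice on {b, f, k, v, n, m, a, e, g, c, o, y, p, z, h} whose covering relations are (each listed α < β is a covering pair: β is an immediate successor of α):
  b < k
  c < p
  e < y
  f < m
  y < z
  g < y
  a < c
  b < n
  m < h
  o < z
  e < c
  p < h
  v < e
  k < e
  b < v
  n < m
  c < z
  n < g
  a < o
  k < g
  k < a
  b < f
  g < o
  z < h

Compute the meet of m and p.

Common lower bounds of {m, p}: b.
The greatest among these is b.

b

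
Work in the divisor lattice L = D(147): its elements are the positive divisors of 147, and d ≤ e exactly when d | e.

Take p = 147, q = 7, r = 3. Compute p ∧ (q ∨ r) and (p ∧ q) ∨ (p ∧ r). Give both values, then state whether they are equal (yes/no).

q ∨ r = 21, so p ∧ (q ∨ r) = 147 ∧ 21 = 21.
p ∧ q = 7 and p ∧ r = 3, so (p ∧ q) ∨ (p ∧ r) = 7 ∨ 3 = 21.
Equal: yes.

21; 21; yes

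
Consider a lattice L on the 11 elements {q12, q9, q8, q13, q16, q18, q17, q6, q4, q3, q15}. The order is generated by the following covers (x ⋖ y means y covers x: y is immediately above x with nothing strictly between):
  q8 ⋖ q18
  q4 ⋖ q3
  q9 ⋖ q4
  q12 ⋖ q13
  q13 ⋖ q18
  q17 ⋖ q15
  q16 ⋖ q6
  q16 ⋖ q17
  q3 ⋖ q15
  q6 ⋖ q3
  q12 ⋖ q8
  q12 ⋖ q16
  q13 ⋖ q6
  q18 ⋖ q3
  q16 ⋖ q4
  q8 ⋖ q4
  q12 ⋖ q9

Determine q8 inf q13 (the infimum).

Common lower bounds of {q8, q13}: q12.
The greatest among these is q12.

q12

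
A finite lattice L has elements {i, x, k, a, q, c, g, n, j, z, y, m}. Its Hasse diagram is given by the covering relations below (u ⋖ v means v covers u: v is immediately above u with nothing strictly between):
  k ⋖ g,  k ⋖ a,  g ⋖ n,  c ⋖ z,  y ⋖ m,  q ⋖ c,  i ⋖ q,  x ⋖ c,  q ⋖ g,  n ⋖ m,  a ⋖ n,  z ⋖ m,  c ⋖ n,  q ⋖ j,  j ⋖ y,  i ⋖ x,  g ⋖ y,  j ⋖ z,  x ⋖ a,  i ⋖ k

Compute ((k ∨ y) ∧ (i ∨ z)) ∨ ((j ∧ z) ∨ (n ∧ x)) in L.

z

k ∨ y = y
i ∨ z = z
y ∧ z = j
j ∧ z = j
n ∧ x = x
j ∨ x = z
j ∨ z = z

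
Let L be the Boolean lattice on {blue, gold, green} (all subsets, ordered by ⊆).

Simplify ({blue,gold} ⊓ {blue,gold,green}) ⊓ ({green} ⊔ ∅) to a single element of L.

{blue,gold} ∧ {blue,gold,green} = {blue,gold}
{green} ∨ ∅ = {green}
{blue,gold} ∧ {green} = ∅

∅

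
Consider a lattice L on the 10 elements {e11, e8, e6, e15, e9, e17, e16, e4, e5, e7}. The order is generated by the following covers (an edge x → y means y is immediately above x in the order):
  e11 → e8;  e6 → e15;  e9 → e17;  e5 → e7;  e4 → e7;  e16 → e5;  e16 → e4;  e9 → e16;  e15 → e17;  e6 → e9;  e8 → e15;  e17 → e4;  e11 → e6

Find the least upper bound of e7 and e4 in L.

Common upper bounds of {e7, e4}: e7.
The least among these is e7.

e7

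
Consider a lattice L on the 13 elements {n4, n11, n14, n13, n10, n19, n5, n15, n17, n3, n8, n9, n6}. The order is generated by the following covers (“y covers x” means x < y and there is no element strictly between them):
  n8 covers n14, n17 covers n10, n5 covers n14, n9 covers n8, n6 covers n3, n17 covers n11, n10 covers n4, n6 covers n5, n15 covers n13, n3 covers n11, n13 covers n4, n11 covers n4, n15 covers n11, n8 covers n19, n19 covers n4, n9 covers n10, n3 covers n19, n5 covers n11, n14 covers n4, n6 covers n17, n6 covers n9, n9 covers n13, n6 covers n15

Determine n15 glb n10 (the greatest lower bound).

n4

Common lower bounds of {n15, n10}: n4.
The greatest among these is n4.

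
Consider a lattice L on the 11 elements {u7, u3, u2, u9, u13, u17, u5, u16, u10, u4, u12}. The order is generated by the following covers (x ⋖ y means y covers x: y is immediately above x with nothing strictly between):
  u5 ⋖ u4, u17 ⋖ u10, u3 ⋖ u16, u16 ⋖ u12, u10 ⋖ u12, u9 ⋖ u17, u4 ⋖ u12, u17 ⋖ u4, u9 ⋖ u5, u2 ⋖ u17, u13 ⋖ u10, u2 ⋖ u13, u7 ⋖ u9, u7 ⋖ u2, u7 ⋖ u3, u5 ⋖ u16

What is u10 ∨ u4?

Common upper bounds of {u10, u4}: u12.
The least among these is u12.

u12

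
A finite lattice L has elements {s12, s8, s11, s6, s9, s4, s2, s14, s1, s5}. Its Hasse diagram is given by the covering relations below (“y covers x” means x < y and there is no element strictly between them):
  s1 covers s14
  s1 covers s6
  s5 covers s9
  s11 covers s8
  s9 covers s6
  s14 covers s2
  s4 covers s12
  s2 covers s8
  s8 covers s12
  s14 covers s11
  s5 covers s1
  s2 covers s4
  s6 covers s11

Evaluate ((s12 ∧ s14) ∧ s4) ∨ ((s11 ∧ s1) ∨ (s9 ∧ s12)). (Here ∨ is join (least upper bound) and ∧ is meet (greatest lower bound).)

s12 ∧ s14 = s12
s12 ∧ s4 = s12
s11 ∧ s1 = s11
s9 ∧ s12 = s12
s11 ∨ s12 = s11
s12 ∨ s11 = s11

s11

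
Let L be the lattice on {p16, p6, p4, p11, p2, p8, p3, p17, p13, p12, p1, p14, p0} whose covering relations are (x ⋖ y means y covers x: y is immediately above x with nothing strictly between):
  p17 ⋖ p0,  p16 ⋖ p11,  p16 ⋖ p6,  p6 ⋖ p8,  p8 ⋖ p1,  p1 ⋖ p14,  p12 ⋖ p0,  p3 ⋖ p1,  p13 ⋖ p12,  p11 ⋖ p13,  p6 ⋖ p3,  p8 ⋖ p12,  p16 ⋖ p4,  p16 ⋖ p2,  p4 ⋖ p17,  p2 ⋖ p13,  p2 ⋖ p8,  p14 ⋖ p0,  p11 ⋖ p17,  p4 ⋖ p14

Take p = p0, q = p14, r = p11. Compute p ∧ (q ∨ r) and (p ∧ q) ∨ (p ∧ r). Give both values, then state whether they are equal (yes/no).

p0; p0; yes

q ∨ r = p0, so p ∧ (q ∨ r) = p0 ∧ p0 = p0.
p ∧ q = p14 and p ∧ r = p11, so (p ∧ q) ∨ (p ∧ r) = p14 ∨ p11 = p0.
Equal: yes.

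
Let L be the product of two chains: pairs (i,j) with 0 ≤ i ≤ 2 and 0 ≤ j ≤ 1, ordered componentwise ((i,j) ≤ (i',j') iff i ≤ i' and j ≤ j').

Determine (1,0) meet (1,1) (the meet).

(1,0)

In a product of chains, the meet is componentwise min, giving (1,0).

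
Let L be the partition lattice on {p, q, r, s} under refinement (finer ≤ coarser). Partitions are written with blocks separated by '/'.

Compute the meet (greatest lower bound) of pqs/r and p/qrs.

The meet (common refinement) of pqs/r and p/qrs intersects blocks pairwise, giving p/qs/r.

p/qs/r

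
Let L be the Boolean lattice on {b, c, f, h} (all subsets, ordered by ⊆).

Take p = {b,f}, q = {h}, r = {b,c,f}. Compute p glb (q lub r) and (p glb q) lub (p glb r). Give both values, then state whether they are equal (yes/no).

q lub r = {b,c,f,h}, so p glb (q lub r) = {b,f} glb {b,c,f,h} = {b,f}.
p glb q = {} and p glb r = {b,f}, so (p glb q) lub (p glb r) = {} lub {b,f} = {b,f}.
Equal: yes.

{b,f}; {b,f}; yes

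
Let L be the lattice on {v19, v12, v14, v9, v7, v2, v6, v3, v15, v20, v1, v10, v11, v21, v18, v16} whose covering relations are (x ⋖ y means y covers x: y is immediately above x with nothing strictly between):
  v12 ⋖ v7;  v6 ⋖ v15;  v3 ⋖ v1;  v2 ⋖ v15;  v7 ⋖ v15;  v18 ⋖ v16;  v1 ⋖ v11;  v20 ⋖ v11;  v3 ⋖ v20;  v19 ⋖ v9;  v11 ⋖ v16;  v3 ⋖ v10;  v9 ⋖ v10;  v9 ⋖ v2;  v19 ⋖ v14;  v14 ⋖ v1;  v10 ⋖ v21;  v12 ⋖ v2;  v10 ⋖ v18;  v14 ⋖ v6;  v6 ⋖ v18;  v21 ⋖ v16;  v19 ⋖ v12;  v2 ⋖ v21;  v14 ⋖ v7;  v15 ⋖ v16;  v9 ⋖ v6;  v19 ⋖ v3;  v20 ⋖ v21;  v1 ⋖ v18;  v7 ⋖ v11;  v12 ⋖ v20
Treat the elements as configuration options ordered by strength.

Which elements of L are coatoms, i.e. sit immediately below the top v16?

v11, v15, v18, v21

The coatoms are exactly the elements covered by v16: v11, v15, v18, v21.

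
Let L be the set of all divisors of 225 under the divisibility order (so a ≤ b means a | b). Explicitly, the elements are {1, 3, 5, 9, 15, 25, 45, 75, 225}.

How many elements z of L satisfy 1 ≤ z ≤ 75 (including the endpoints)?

The interval [1, 75] = {1, 15, 25, 3, 5, 75}, which has 6 elements.

6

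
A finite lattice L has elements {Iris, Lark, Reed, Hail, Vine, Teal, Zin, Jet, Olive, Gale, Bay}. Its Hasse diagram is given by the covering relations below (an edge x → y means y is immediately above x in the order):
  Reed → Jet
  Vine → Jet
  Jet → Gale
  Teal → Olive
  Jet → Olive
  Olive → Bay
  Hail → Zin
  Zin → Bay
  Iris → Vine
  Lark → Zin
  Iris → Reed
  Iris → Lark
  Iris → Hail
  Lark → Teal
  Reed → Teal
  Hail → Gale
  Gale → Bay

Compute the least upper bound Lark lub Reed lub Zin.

Common upper bounds of {Lark, Reed, Zin}: Bay.
The least among these is Bay.

Bay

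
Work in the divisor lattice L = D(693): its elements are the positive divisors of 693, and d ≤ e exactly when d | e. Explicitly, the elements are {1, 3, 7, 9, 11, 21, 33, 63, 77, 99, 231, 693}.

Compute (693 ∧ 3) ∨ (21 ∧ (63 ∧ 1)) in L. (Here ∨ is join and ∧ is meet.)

693 ∧ 3 = 3
63 ∧ 1 = 1
21 ∧ 1 = 1
3 ∨ 1 = 3

3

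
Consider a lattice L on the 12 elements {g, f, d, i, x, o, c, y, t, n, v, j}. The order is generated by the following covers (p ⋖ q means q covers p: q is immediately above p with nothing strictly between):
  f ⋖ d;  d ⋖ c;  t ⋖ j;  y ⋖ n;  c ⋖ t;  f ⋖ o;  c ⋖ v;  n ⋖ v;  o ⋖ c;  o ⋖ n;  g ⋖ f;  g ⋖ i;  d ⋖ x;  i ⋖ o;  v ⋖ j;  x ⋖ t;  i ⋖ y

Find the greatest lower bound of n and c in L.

o

Common lower bounds of {n, c}: f, g, i, o.
The greatest among these is o.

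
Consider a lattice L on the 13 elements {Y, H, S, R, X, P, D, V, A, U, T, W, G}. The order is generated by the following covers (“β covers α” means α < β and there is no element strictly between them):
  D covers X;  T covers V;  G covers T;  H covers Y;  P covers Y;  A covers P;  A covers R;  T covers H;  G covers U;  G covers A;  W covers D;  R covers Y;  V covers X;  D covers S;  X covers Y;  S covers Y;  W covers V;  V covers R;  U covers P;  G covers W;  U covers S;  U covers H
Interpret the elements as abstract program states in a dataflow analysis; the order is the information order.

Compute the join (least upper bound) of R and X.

V

Common upper bounds of {R, X}: G, T, V, W.
The least among these is V.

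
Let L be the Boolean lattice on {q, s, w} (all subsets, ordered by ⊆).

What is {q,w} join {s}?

{q,s,w}

Under ⊆, join is union: {q,w} ∪ {s} = {q,s,w}.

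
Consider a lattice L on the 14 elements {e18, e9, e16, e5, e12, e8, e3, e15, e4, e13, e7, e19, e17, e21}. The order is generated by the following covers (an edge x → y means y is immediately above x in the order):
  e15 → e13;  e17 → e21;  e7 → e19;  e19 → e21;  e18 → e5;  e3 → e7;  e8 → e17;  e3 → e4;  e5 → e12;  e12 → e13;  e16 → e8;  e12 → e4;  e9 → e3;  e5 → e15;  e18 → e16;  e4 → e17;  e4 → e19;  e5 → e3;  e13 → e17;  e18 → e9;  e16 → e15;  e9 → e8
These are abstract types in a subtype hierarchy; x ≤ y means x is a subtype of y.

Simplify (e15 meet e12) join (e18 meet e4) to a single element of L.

e15 ∧ e12 = e5
e18 ∧ e4 = e18
e5 ∨ e18 = e5

e5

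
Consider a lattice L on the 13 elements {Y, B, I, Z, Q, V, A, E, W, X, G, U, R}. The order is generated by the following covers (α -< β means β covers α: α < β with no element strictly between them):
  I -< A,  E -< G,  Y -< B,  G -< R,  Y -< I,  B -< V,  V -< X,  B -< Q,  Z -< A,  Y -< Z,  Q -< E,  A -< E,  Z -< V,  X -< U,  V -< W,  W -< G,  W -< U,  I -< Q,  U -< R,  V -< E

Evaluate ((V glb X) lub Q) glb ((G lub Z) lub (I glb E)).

E

V ∧ X = V
V ∨ Q = E
G ∨ Z = G
I ∧ E = I
G ∨ I = G
E ∧ G = E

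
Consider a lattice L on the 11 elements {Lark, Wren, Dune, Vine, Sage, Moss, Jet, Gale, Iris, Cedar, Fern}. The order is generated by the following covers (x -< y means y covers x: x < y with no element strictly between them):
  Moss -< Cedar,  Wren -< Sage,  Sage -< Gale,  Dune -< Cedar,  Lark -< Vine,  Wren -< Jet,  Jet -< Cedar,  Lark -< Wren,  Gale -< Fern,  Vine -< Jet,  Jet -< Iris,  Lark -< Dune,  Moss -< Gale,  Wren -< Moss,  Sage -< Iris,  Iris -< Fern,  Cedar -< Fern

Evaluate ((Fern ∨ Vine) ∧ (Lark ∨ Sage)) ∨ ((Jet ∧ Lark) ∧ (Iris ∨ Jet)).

Sage

Fern ∨ Vine = Fern
Lark ∨ Sage = Sage
Fern ∧ Sage = Sage
Jet ∧ Lark = Lark
Iris ∨ Jet = Iris
Lark ∧ Iris = Lark
Sage ∨ Lark = Sage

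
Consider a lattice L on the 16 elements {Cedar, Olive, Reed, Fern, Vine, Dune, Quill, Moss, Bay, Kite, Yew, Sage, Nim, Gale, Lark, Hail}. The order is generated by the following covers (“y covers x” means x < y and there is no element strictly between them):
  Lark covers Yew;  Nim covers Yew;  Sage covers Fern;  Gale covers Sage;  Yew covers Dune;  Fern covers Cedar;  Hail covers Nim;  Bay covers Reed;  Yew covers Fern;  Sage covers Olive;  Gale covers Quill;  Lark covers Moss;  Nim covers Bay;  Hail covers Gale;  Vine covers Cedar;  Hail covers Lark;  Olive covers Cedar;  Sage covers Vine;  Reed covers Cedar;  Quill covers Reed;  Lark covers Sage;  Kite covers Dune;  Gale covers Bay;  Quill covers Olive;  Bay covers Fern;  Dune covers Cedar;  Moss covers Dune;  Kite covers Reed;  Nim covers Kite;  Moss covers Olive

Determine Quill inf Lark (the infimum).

Common lower bounds of {Quill, Lark}: Cedar, Olive.
The greatest among these is Olive.

Olive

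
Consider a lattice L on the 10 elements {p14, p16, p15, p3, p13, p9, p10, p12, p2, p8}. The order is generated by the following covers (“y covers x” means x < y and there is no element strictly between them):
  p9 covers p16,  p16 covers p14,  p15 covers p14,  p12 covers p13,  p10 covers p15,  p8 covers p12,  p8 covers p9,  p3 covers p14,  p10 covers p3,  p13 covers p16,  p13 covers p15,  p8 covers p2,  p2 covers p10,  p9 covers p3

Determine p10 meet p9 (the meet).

p3

Common lower bounds of {p10, p9}: p14, p3.
The greatest among these is p3.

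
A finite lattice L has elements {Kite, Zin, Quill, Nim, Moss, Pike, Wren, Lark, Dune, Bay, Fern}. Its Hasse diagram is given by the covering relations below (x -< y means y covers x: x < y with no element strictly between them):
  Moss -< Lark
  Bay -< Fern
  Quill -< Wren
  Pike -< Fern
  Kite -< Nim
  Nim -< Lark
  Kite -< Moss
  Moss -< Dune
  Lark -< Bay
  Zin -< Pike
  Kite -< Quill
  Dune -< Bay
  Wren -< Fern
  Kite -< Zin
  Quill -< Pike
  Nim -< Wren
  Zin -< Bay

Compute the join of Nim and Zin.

Common upper bounds of {Nim, Zin}: Bay, Fern.
The least among these is Bay.

Bay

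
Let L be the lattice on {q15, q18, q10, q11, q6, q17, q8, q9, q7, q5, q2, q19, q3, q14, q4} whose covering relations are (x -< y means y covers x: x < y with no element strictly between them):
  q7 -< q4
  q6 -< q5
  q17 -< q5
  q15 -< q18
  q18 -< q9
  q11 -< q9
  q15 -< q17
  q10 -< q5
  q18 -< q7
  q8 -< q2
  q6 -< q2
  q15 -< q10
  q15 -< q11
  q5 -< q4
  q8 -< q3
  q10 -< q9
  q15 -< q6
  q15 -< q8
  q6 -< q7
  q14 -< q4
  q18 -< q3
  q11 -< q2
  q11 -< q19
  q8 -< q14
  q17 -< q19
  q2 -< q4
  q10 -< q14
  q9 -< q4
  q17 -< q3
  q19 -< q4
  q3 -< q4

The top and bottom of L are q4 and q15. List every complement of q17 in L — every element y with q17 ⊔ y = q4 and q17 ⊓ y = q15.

Need y with q17 ∨ y = q4 and q17 ∧ y = q15.
Checking each element gives: q14, q2, q7, q9.

q14, q2, q7, q9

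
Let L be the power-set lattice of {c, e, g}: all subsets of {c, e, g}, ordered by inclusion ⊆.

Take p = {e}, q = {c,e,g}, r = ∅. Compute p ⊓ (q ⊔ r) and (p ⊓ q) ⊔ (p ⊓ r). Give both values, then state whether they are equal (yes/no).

{e}; {e}; yes

q ⊔ r = {c,e,g}, so p ⊓ (q ⊔ r) = {e} ⊓ {c,e,g} = {e}.
p ⊓ q = {e} and p ⊓ r = ∅, so (p ⊓ q) ⊔ (p ⊓ r) = {e} ⊔ ∅ = {e}.
Equal: yes.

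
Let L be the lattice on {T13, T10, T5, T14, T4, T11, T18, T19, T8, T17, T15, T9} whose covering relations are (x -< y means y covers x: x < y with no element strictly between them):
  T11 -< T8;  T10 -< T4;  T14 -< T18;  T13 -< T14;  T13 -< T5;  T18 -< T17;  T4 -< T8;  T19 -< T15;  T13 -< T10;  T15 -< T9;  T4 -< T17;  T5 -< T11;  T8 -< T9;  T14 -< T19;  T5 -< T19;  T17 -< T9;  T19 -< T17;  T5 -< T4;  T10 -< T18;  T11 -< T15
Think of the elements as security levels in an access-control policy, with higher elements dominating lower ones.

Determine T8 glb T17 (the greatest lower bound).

T4

Common lower bounds of {T8, T17}: T10, T13, T4, T5.
The greatest among these is T4.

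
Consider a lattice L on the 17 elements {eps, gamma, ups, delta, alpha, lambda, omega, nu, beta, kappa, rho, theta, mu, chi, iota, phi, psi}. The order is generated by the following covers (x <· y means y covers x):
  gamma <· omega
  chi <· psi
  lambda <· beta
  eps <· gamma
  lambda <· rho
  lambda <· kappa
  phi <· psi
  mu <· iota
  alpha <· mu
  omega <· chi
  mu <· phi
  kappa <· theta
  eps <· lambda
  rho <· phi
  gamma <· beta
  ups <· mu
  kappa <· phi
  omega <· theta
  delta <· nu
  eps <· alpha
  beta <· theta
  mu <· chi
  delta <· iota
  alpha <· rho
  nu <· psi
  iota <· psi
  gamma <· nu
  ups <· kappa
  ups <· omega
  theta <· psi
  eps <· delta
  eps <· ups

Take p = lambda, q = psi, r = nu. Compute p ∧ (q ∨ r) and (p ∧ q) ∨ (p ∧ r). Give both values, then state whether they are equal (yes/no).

q ∨ r = psi, so p ∧ (q ∨ r) = lambda ∧ psi = lambda.
p ∧ q = lambda and p ∧ r = eps, so (p ∧ q) ∨ (p ∧ r) = lambda ∨ eps = lambda.
Equal: yes.

lambda; lambda; yes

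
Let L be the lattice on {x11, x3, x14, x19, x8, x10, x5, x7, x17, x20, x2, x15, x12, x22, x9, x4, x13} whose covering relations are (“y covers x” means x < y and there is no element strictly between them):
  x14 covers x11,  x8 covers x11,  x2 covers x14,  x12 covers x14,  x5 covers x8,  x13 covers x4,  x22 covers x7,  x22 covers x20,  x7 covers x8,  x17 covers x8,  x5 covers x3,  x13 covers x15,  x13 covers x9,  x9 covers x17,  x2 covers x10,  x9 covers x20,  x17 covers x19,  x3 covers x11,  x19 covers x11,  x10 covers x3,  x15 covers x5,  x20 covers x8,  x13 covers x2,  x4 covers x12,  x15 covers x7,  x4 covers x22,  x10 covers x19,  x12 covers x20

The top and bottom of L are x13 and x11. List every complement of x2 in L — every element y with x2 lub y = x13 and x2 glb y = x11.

Need y with x2 ∨ y = x13 and x2 ∧ y = x11.
Checking each element gives: x20, x22, x7, x8.

x20, x22, x7, x8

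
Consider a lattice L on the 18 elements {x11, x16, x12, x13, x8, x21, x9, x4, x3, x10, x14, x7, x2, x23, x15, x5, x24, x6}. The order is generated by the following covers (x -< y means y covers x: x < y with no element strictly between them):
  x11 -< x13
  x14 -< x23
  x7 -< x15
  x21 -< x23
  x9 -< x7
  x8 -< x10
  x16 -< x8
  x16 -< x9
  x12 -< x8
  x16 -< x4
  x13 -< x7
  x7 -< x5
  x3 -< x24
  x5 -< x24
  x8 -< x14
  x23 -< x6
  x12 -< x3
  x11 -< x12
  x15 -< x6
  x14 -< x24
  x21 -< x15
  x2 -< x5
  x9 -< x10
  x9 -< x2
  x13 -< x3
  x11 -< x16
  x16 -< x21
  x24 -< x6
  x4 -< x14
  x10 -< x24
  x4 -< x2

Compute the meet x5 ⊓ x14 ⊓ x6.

x4

Common lower bounds of {x5, x14, x6}: x11, x16, x4.
The greatest among these is x4.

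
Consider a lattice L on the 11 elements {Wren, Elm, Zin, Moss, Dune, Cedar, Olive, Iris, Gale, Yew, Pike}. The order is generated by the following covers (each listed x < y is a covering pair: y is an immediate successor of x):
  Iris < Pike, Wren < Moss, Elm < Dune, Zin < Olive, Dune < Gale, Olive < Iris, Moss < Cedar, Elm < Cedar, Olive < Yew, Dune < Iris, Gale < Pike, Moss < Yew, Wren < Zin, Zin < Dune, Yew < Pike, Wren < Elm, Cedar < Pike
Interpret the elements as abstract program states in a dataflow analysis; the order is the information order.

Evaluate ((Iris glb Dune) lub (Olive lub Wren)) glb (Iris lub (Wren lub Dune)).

Iris ∧ Dune = Dune
Olive ∨ Wren = Olive
Dune ∨ Olive = Iris
Wren ∨ Dune = Dune
Iris ∨ Dune = Iris
Iris ∧ Iris = Iris

Iris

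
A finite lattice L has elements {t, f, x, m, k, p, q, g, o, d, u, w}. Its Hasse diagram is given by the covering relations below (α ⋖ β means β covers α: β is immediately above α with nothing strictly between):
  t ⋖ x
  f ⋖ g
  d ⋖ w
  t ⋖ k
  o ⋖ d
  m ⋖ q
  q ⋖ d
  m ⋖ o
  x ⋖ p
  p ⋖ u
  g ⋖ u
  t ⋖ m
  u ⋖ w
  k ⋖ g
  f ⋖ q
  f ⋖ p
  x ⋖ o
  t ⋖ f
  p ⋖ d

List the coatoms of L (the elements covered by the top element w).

d, u

The coatoms are exactly the elements covered by w: d, u.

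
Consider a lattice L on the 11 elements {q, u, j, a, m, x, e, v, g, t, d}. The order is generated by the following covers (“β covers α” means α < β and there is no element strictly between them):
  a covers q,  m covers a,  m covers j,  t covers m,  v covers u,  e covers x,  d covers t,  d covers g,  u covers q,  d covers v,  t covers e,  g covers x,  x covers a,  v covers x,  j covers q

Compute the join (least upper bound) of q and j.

Common upper bounds of {q, j}: d, j, m, t.
The least among these is j.

j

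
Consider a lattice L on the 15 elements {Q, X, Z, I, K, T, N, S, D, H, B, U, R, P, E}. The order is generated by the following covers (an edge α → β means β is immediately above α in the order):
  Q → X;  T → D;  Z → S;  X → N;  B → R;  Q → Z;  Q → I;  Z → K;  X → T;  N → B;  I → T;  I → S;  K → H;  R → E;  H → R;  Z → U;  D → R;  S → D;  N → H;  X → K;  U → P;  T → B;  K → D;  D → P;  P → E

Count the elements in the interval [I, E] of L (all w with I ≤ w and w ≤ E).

8

The interval [I, E] = {B, D, E, I, P, R, S, T}, which has 8 elements.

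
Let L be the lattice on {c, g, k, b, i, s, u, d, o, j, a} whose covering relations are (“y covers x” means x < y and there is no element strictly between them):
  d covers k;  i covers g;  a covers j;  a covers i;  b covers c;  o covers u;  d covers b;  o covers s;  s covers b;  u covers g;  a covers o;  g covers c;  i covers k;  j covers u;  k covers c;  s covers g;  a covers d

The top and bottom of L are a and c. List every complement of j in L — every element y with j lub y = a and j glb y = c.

b, d, k

Need y with j ∨ y = a and j ∧ y = c.
Checking each element gives: b, d, k.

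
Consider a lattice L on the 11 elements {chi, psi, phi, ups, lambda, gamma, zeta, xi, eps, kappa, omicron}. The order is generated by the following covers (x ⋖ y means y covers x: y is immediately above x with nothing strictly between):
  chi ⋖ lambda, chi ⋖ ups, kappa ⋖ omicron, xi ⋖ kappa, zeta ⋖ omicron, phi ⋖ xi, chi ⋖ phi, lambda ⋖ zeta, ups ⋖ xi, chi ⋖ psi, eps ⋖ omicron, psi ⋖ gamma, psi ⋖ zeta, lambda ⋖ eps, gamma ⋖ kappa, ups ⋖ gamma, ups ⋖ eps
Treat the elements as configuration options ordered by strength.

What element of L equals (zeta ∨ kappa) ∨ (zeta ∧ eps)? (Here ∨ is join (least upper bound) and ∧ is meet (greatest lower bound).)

zeta ∨ kappa = omicron
zeta ∧ eps = lambda
omicron ∨ lambda = omicron

omicron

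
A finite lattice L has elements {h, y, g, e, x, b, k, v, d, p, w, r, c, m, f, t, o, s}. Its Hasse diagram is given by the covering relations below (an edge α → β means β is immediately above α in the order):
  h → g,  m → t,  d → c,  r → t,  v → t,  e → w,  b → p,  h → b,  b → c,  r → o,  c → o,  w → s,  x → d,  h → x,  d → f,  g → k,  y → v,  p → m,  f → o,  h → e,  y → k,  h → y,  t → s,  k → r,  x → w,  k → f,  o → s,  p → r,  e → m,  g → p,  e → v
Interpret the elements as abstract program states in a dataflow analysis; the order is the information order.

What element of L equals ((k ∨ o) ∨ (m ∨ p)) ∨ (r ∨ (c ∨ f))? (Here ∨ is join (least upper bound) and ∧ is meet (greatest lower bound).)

s

k ∨ o = o
m ∨ p = m
o ∨ m = s
c ∨ f = o
r ∨ o = o
s ∨ o = s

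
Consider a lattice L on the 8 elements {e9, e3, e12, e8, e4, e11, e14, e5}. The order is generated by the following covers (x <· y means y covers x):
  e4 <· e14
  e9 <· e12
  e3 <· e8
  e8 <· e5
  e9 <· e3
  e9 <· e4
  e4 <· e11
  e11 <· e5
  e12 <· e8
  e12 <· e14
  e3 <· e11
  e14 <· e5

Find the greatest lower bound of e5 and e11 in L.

Common lower bounds of {e5, e11}: e11, e3, e4, e9.
The greatest among these is e11.

e11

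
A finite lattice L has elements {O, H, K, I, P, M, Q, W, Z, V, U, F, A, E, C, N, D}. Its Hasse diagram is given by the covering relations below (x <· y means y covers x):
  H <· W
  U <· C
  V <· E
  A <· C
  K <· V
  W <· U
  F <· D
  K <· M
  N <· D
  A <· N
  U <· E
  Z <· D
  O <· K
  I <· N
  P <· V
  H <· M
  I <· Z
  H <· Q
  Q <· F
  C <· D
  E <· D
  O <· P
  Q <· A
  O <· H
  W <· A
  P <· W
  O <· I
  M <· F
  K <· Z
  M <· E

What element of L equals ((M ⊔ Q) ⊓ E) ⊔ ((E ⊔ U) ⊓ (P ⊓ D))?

E

M ∨ Q = F
F ∧ E = M
E ∨ U = E
P ∧ D = P
E ∧ P = P
M ∨ P = E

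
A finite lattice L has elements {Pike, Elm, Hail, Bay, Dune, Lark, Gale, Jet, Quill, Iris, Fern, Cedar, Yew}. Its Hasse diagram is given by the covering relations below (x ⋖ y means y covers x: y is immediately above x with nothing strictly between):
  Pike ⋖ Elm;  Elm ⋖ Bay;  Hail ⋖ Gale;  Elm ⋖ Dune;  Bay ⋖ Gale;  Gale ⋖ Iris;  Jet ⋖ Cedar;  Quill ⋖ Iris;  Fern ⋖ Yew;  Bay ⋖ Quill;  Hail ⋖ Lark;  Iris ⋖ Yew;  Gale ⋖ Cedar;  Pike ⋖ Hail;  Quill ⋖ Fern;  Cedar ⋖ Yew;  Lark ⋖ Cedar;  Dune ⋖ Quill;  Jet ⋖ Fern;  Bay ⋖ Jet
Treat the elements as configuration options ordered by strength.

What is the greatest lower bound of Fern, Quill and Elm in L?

Common lower bounds of {Fern, Quill, Elm}: Elm, Pike.
The greatest among these is Elm.

Elm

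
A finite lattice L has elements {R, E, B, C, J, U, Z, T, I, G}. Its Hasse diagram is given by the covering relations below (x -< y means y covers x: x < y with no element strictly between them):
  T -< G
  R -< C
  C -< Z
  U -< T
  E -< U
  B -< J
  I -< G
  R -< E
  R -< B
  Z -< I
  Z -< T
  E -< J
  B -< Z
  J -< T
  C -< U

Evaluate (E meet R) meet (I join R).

E ∧ R = R
I ∨ R = I
R ∧ I = R

R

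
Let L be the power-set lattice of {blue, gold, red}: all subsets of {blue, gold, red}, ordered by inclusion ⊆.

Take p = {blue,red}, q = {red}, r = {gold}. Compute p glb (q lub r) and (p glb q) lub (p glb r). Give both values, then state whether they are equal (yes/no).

{red}; {red}; yes

q lub r = {gold,red}, so p glb (q lub r) = {blue,red} glb {gold,red} = {red}.
p glb q = {red} and p glb r = {}, so (p glb q) lub (p glb r) = {red} lub {} = {red}.
Equal: yes.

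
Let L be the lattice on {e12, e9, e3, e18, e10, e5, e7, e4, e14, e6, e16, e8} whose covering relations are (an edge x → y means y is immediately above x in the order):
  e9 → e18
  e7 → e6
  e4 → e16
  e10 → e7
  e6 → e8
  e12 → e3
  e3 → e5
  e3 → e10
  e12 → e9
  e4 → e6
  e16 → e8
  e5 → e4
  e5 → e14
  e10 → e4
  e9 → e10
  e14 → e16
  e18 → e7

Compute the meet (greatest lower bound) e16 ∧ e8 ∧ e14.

Common lower bounds of {e16, e8, e14}: e12, e14, e3, e5.
The greatest among these is e14.

e14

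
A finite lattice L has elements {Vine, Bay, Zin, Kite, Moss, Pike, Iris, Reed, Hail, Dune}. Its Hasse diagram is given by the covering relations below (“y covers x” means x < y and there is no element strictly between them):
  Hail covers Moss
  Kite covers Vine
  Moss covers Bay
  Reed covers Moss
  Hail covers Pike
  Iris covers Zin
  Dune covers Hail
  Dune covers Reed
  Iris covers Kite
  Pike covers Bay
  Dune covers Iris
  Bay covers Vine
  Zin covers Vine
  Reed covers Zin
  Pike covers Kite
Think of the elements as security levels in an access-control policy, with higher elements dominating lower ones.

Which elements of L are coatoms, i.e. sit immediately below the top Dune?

Hail, Iris, Reed

The coatoms are exactly the elements covered by Dune: Hail, Iris, Reed.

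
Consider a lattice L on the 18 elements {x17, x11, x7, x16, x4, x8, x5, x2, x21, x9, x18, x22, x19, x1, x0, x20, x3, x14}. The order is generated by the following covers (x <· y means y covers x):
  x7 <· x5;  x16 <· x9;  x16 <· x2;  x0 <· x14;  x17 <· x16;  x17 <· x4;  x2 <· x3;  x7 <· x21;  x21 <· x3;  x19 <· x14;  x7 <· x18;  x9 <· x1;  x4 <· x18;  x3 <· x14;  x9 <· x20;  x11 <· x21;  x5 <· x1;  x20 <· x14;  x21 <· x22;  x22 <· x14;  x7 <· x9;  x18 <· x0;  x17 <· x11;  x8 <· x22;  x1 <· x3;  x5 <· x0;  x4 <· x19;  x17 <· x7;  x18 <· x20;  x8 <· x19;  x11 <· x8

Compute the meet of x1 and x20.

Common lower bounds of {x1, x20}: x16, x17, x7, x9.
The greatest among these is x9.

x9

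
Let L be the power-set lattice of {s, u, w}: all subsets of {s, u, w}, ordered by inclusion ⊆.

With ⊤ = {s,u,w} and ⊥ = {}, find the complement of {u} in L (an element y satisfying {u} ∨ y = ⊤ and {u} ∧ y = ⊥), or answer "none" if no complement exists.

{s,w}

Need y with {u} ∨ y = {s,u,w} and {u} ∧ y = {}.
Checking each element gives: {s,w}.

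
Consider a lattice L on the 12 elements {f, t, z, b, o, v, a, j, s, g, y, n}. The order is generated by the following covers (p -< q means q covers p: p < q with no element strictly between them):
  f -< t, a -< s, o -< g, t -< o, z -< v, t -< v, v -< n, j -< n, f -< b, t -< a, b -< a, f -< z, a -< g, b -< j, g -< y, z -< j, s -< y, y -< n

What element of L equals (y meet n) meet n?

y ∧ n = y
y ∧ n = y

y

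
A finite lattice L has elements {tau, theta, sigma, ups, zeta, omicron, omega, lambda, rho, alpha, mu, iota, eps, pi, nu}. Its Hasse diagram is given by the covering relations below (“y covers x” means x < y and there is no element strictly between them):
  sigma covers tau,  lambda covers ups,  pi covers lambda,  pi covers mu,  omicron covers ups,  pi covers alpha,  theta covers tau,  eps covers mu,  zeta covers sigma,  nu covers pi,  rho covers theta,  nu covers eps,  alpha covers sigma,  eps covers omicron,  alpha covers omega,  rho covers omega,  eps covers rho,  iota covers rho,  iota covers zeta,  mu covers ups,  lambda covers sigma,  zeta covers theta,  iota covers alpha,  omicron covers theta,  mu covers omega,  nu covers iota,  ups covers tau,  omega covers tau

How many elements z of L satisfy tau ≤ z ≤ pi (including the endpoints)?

8

The interval [tau, pi] = {alpha, lambda, mu, omega, pi, sigma, tau, ups}, which has 8 elements.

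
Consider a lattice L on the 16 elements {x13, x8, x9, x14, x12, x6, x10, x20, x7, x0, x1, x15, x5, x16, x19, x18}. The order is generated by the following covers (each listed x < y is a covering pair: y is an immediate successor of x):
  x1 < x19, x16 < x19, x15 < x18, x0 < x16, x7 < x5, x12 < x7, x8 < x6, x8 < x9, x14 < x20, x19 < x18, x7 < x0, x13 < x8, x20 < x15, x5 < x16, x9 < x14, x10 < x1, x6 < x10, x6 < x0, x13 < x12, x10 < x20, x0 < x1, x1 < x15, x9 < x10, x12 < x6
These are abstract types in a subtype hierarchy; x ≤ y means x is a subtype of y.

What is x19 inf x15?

x1

Common lower bounds of {x19, x15}: x0, x1, x10, x12, x13, x6, x7, x8, x9.
The greatest among these is x1.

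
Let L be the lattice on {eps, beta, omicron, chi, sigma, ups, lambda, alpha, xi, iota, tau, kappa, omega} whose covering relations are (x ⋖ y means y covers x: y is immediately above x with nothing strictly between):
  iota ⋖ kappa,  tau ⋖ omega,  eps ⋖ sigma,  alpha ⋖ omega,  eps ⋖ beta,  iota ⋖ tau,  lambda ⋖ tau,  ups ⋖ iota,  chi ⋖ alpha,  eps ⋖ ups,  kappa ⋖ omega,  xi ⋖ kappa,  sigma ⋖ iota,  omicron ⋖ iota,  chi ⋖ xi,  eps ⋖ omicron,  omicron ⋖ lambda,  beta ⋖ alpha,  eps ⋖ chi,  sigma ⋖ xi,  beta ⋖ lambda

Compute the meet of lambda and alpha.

beta

Common lower bounds of {lambda, alpha}: beta, eps.
The greatest among these is beta.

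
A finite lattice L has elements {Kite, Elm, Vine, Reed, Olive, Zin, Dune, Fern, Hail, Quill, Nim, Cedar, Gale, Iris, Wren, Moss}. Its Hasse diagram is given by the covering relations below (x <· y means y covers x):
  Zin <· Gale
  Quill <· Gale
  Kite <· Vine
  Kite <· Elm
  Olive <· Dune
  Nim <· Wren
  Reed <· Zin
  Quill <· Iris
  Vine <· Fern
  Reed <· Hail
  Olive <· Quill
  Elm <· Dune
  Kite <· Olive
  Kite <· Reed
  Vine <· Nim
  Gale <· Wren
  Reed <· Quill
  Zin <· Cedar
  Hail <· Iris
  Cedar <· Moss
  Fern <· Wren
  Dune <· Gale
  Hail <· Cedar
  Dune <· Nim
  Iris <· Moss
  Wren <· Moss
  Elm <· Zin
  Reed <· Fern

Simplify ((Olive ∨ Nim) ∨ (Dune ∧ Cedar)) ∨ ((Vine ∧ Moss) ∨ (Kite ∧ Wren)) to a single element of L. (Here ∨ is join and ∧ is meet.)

Olive ∨ Nim = Nim
Dune ∧ Cedar = Elm
Nim ∨ Elm = Nim
Vine ∧ Moss = Vine
Kite ∧ Wren = Kite
Vine ∨ Kite = Vine
Nim ∨ Vine = Nim

Nim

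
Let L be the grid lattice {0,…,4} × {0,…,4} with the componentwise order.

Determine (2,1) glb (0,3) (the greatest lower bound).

(0,1)

Common lower bounds of {(2,1), (0,3)}: (0,0), (0,1).
The greatest among these is (0,1).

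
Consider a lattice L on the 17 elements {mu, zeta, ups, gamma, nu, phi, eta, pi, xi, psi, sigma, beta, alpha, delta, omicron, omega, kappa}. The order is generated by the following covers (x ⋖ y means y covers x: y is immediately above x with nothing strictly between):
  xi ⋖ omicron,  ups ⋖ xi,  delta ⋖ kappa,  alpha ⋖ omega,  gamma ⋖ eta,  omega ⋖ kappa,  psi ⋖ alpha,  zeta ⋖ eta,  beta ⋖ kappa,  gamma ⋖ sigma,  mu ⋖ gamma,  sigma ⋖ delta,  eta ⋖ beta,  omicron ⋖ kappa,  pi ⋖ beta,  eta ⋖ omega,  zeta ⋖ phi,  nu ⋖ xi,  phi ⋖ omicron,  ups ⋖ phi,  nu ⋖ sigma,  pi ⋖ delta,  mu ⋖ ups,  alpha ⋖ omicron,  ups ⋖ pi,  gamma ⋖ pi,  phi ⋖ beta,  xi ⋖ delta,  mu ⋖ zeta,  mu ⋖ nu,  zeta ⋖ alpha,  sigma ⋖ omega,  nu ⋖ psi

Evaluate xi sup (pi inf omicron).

pi ∧ omicron = ups
xi ∨ ups = xi

xi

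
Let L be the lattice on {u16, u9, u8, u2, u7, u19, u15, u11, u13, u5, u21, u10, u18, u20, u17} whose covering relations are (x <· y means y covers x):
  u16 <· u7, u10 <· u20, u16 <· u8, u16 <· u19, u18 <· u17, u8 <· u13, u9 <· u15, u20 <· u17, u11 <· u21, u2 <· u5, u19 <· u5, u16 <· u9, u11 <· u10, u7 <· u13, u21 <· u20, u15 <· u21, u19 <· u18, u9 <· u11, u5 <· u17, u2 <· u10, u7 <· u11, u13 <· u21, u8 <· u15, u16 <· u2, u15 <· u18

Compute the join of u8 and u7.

Common upper bounds of {u8, u7}: u13, u17, u20, u21.
The least among these is u13.

u13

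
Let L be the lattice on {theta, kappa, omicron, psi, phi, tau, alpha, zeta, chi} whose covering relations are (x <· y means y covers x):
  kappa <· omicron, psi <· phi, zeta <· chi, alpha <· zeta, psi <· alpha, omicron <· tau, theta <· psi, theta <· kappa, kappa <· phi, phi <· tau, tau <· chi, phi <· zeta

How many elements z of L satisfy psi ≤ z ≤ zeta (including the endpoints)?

The interval [psi, zeta] = {alpha, phi, psi, zeta}, which has 4 elements.

4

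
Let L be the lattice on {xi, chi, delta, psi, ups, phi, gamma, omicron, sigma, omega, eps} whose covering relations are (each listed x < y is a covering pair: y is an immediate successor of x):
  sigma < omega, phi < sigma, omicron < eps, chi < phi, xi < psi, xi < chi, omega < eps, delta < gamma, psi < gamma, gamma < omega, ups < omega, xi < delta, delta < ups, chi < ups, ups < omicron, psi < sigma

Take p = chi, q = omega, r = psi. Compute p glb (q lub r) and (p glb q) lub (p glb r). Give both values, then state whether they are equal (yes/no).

q lub r = omega, so p glb (q lub r) = chi glb omega = chi.
p glb q = chi and p glb r = xi, so (p glb q) lub (p glb r) = chi lub xi = chi.
Equal: yes.

chi; chi; yes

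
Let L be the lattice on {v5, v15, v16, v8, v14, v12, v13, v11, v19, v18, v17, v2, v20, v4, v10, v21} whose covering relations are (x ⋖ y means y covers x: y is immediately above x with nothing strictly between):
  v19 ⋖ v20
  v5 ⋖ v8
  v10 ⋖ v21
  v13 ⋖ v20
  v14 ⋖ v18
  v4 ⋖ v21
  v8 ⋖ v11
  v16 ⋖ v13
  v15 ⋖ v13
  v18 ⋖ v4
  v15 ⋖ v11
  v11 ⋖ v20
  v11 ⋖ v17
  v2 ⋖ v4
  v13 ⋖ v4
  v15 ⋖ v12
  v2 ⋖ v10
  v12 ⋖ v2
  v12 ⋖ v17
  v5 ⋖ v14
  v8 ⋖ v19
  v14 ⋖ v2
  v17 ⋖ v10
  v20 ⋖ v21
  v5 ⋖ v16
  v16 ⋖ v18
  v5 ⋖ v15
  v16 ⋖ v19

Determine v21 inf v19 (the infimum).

v19

Common lower bounds of {v21, v19}: v16, v19, v5, v8.
The greatest among these is v19.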